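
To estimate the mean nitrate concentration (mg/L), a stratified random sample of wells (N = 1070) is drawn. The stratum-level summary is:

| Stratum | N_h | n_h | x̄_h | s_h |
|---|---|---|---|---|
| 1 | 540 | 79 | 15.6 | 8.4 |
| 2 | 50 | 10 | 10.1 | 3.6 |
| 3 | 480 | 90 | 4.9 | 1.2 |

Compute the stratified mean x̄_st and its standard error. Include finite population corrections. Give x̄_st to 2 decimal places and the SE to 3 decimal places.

x̄_st = Σ W_h x̄_h = (540·15.6 + 50·10.1 + 480·4.9)/1070 = 10.54299
V̂(x̄_st) = Σ W_h² (1 − n_h/N_h) s_h²/n_h, with W_h = N_h/N and N = 1070:
  stratum 1: (540/1070)²·(1 − 79/540)·8.4²/79 = 0.194204
  stratum 2: (50/1070)²·(1 − 10/50)·3.6²/10 = 0.00226395
  stratum 3: (480/1070)²·(1 − 90/480)·1.2²/90 = 0.00261612
V̂(x̄_st) = 0.199084
SE(x̄_st) = √0.199084 = 0.446189

x̄_st ≈ 10.54, SE ≈ 0.446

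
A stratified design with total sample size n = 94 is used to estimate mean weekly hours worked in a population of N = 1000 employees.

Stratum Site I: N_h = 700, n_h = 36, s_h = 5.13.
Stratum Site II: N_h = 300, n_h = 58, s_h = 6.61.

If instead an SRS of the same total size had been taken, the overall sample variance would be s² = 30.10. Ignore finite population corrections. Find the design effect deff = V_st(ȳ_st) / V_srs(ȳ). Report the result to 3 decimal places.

deff ≈ 1.330

V̂(ȳ_st) = Σ W_h² s_h²/n_h, with W_h = N_h/N and N = 1000:
  stratum Site I: (700/1000)²·5.13²/36 = 0.358202
  stratum Site II: (300/1000)²·6.61²/58 = 0.0677981
V_st = 0.426
V_srs = s²/n = 30.10/94 = 0.320213
deff = V_st / V_srs = 0.426/0.320213 = 1.3304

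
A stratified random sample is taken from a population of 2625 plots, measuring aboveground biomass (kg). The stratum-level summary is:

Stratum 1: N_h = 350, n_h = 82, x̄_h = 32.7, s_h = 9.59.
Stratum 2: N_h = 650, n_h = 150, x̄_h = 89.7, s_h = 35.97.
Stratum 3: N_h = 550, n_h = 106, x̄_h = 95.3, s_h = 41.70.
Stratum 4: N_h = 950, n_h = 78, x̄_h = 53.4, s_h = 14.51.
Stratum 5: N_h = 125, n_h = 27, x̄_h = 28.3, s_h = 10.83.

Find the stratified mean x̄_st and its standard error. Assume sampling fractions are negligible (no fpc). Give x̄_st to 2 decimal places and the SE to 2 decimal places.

x̄_st ≈ 67.21, SE ≈ 1.28

x̄_st = Σ W_h x̄_h = (350·32.7 + 650·89.7 + 550·95.3 + 950·53.4 + 125·28.3)/2625 = 67.21238
V̂(x̄_st) = Σ W_h² s_h²/n_h, with W_h = N_h/N and N = 2625:
  stratum 1: (350/2625)²·9.59²/82 = 0.0199389
  stratum 2: (650/2625)²·35.97²/150 = 0.528881
  stratum 3: (550/2625)²·41.70²/106 = 0.720167
  stratum 4: (950/2625)²·14.51²/78 = 0.353532
  stratum 5: (125/2625)²·10.83²/27 = 0.00985042
V̂(x̄_st) = 1.63237
SE(x̄_st) = √1.63237 = 1.27764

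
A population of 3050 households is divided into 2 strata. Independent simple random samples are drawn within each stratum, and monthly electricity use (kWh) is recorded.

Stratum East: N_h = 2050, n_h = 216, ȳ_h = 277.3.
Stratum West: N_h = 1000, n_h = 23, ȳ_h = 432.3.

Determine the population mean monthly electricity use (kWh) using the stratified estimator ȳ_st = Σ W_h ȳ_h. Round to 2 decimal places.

ȳ_st ≈ 328.12

N = Σ N_h = 3050. Stratum weights W_h = N_h/N.
ȳ_st = (2050·277.3 + 1000·432.3) / 3050 = 328.1197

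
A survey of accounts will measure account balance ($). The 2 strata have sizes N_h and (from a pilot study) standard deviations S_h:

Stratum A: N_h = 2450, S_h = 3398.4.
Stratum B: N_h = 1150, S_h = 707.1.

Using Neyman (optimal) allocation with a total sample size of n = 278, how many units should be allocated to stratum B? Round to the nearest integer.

25

Neyman allocation: n_h = n · N_h S_h / Σ N_i S_i, with n = 278.
  stratum A: N_h·S_h = 2450·3398.4 = 8326080.00
  stratum B: N_h·S_h = 1150·707.1 = 813165.00
Σ N_h S_h = 9139245.00
n for stratum B = 278·813165.00/9139245.00 = 24.735 → 25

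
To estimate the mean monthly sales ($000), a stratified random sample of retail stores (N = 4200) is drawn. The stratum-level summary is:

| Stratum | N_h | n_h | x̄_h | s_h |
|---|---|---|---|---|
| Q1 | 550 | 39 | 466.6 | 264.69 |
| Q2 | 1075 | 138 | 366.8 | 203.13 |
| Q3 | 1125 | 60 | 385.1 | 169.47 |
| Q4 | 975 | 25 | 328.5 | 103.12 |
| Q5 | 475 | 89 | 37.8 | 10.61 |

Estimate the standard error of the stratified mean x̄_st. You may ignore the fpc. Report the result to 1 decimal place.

SE(x̄_st) ≈ 10.4

V̂(x̄_st) = Σ W_h² s_h²/n_h, with W_h = N_h/N and N = 4200:
  stratum Q1: (550/4200)²·264.69²/39 = 30.8061
  stratum Q2: (1075/4200)²·203.13²/138 = 19.5879
  stratum Q3: (1125/4200)²·169.47²/60 = 34.3432
  stratum Q4: (975/4200)²·103.12²/25 = 22.9222
  stratum Q5: (475/4200)²·10.61²/89 = 0.0161782
V̂(x̄_st) = 107.676
SE(x̄_st) = √107.676 = 10.3767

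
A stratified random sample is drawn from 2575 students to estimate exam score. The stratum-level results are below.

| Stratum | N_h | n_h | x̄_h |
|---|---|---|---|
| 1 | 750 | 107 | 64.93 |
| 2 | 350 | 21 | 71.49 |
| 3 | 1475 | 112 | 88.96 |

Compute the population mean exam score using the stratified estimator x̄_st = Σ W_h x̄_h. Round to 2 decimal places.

x̄_st ≈ 79.59

N = Σ N_h = 2575. Stratum weights W_h = N_h/N.
x̄_st = (750·64.93 + 350·71.49 + 1475·88.96) / 2575 = 79.5864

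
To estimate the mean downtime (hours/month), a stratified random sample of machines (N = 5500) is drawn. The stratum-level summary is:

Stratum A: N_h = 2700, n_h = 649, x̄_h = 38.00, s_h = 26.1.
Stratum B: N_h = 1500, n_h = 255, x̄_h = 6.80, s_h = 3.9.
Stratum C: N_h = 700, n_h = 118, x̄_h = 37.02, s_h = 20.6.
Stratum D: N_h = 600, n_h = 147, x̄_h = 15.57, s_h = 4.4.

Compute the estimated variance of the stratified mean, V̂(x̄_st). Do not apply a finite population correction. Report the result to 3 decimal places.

V̂(x̄_st) = Σ W_h² s_h²/n_h, with W_h = N_h/N and N = 5500:
  stratum A: (2700/5500)²·26.1²/649 = 0.252952
  stratum B: (1500/5500)²·3.9²/255 = 0.00443656
  stratum C: (700/5500)²·20.6²/118 = 0.0582536
  stratum D: (600/5500)²·4.4²/147 = 0.00156735
V̂(x̄_st) = 0.31721

V̂(x̄_st) ≈ 0.317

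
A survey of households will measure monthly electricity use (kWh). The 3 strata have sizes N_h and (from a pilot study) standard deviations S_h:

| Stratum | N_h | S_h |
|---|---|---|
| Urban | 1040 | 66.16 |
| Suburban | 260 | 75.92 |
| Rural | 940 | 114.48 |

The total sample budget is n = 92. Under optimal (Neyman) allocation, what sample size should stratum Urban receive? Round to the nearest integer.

32

Neyman allocation: n_h = n · N_h S_h / Σ N_i S_i, with n = 92.
  stratum Urban: N_h·S_h = 1040·66.16 = 68806.40
  stratum Suburban: N_h·S_h = 260·75.92 = 19739.20
  stratum Rural: N_h·S_h = 940·114.48 = 107611.20
Σ N_h S_h = 196156.80
n for stratum Urban = 92·68806.40/196156.80 = 32.271 → 32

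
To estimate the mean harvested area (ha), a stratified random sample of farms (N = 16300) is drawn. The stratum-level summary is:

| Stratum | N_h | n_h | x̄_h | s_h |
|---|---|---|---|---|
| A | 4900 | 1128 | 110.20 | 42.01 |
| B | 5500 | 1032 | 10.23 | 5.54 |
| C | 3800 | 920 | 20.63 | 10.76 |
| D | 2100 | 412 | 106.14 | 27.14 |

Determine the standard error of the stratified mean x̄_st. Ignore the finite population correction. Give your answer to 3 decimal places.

SE(x̄_st) ≈ 0.426

V̂(x̄_st) = Σ W_h² s_h²/n_h, with W_h = N_h/N and N = 16300:
  stratum A: (4900/16300)²·42.01²/1128 = 0.141388
  stratum B: (5500/16300)²·5.54²/1032 = 0.00338602
  stratum C: (3800/16300)²·10.76²/920 = 0.00683957
  stratum D: (2100/16300)²·27.14²/412 = 0.0296747
V̂(x̄_st) = 0.181288
SE(x̄_st) = √0.181288 = 0.42578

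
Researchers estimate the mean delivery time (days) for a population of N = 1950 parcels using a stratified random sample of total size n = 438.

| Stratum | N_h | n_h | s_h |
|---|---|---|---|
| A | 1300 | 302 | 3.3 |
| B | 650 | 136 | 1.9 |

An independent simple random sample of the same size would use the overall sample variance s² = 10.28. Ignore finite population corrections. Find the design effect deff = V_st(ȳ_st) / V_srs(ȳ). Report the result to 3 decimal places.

deff ≈ 0.809

V̂(ȳ_st) = Σ W_h² s_h²/n_h, with W_h = N_h/N and N = 1950:
  stratum A: (1300/1950)²·3.3²/302 = 0.0160265
  stratum B: (650/1950)²·1.9²/136 = 0.00294935
V_st = 0.0189758
V_srs = s²/n = 10.28/438 = 0.0234703
deff = V_st / V_srs = 0.0189758/0.0234703 = 0.8085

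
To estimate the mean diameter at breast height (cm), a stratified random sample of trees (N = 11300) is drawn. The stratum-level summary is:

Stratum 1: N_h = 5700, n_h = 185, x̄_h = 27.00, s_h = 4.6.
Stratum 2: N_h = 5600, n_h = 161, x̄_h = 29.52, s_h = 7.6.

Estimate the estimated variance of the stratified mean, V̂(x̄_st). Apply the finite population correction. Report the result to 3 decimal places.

V̂(x̄_st) = Σ W_h² (1 − n_h/N_h) s_h²/n_h, with W_h = N_h/N and N = 11300:
  stratum 1: (5700/11300)²·(1 − 185/5700)·4.6²/185 = 0.0281584
  stratum 2: (5600/11300)²·(1 − 161/5600)·7.6²/161 = 0.0855759
V̂(x̄_st) = 0.113734

V̂(x̄_st) ≈ 0.114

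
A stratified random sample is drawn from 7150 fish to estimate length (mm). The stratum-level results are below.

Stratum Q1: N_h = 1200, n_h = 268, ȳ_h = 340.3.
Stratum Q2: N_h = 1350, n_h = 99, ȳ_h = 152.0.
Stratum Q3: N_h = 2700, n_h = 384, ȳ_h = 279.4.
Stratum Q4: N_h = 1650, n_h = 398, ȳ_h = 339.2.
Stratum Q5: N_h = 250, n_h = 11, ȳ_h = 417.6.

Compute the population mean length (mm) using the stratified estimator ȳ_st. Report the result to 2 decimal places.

ȳ_st ≈ 284.20

N = Σ N_h = 7150. Stratum weights W_h = N_h/N.
ȳ_st = (1200·340.3 + 1350·152.0 + 2700·279.4 + 1650·339.2 + 250·417.6) / 7150 = 284.1986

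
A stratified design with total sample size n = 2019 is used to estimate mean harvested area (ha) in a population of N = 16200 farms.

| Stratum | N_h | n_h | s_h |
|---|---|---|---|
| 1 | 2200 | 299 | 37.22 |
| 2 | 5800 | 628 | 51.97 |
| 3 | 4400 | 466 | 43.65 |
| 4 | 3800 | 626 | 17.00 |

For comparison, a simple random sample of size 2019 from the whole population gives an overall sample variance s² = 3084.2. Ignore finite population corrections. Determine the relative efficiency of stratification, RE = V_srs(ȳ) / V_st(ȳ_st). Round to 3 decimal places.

RE ≈ 1.585

V̂(ȳ_st) = Σ W_h² s_h²/n_h, with W_h = N_h/N and N = 16200:
  stratum 1: (2200/16200)²·37.22²/299 = 0.085447
  stratum 2: (5800/16200)²·51.97²/628 = 0.551279
  stratum 3: (4400/16200)²·43.65²/466 = 0.301618
  stratum 4: (3800/16200)²·17.00²/626 = 0.0254016
V_st = 0.963746
V_srs = s²/n = 3084.2/2019 = 1.52759
Relative efficiency = V_srs / V_st = 1.52759/0.963746 = 1.5851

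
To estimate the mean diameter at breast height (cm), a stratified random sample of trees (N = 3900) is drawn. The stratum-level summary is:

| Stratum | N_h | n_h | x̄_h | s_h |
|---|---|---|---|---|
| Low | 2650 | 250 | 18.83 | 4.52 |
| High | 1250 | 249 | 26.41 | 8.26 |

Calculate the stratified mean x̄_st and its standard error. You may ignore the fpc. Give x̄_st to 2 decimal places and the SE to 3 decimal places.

x̄_st = Σ W_h x̄_h = (2650·18.83 + 1250·26.41)/3900 = 21.25949
V̂(x̄_st) = Σ W_h² s_h²/n_h, with W_h = N_h/N and N = 3900:
  stratum Low: (2650/3900)²·4.52²/250 = 0.0377311
  stratum High: (1250/3900)²·8.26²/249 = 0.0281483
V̂(x̄_st) = 0.0658794
SE(x̄_st) = √0.0658794 = 0.25667

x̄_st ≈ 21.26, SE ≈ 0.257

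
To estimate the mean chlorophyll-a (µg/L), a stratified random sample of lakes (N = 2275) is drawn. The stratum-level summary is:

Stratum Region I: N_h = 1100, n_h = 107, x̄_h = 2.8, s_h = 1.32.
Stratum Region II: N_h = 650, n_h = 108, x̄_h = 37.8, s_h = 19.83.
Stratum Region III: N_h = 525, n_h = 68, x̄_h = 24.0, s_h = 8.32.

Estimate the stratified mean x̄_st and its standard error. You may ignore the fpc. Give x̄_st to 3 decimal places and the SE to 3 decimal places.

x̄_st = Σ W_h x̄_h = (1100·2.8 + 650·37.8 + 525·24.0)/2275 = 17.69231
V̂(x̄_st) = Σ W_h² s_h²/n_h, with W_h = N_h/N and N = 2275:
  stratum Region I: (1100/2275)²·1.32²/107 = 0.00380703
  stratum Region II: (650/2275)²·19.83²/108 = 0.297225
  stratum Region III: (525/2275)²·8.32²/68 = 0.0542118
V̂(x̄_st) = 0.355244
SE(x̄_st) = √0.355244 = 0.596023

x̄_st ≈ 17.692, SE ≈ 0.596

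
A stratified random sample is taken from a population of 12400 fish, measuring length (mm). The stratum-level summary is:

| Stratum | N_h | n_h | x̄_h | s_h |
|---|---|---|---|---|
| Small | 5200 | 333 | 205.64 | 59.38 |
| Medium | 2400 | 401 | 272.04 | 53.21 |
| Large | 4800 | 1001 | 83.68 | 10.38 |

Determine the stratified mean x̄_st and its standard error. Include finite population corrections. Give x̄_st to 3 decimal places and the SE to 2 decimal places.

x̄_st = Σ W_h x̄_h = (5200·205.64 + 2400·272.04 + 4800·83.68)/12400 = 171.28129
V̂(x̄_st) = Σ W_h² (1 − n_h/N_h) s_h²/n_h, with W_h = N_h/N and N = 12400:
  stratum Small: (5200/12400)²·(1 − 333/5200)·59.38²/333 = 1.74284
  stratum Medium: (2400/12400)²·(1 − 401/2400)·53.21²/401 = 0.220304
  stratum Large: (4800/12400)²·(1 − 1001/4800)·10.38²/1001 = 0.0127652
V̂(x̄_st) = 1.97591
SE(x̄_st) = √1.97591 = 1.40567

x̄_st ≈ 171.281, SE ≈ 1.41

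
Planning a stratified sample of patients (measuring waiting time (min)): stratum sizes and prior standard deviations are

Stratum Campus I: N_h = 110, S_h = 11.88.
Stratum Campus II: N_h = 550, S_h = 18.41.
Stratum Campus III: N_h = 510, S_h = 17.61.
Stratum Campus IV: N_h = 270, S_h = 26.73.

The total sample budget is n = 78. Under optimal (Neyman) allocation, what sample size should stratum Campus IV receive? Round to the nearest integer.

20

Neyman allocation: n_h = n · N_h S_h / Σ N_i S_i, with n = 78.
  stratum Campus I: N_h·S_h = 110·11.88 = 1306.80
  stratum Campus II: N_h·S_h = 550·18.41 = 10125.50
  stratum Campus III: N_h·S_h = 510·17.61 = 8981.10
  stratum Campus IV: N_h·S_h = 270·26.73 = 7217.10
Σ N_h S_h = 27630.50
n for stratum Campus IV = 78·7217.10/27630.50 = 20.374 → 20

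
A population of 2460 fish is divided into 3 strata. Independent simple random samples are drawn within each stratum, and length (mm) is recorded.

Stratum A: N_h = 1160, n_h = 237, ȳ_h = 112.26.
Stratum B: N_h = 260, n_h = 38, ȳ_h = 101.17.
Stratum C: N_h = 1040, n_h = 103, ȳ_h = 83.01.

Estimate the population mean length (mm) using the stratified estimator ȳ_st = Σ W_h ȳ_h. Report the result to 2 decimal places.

ȳ_st ≈ 98.72

N = Σ N_h = 2460. Stratum weights W_h = N_h/N.
ȳ_st = (1160·112.26 + 260·101.17 + 1040·83.01) / 2460 = 98.7220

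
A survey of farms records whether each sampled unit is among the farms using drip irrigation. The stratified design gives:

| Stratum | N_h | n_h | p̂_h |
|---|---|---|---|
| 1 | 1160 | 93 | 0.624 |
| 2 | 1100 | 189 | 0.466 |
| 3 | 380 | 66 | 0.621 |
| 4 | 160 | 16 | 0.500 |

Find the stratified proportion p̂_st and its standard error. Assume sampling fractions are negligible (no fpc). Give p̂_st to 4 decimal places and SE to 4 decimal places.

N = 2800; stratum weights W_h = N_h/N.
p̂_st = Σ W_h p̂_h = (1160·0.624 + 1100·0.466 + 380·0.621 + 160·0.500)/2800 = 0.55444
V̂(p̂_st) = Σ W_h² p̂_h(1−p̂_h)/(n_h−1):
  stratum 1: (1160/2800)²·0.624·0.376/92 = 0.000437708
  stratum 2: (1100/2800)²·0.466·0.534/188 = 0.000204286
  stratum 3: (380/2800)²·0.621·0.379/65 = 6.66912e-05
  stratum 4: (160/2800)²·0.500·0.500/15 = 5.44218e-05
V̂(p̂_st) = 0.000763107; SE = √V̂ = 0.0276244

p̂_st ≈ 0.5544, SE ≈ 0.0276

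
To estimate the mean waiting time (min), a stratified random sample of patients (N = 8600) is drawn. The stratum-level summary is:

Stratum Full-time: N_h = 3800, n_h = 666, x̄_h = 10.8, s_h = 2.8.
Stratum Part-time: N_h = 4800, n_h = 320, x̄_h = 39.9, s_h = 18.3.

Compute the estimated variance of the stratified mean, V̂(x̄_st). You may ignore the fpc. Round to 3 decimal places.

V̂(x̄_st) ≈ 0.328

V̂(x̄_st) = Σ W_h² s_h²/n_h, with W_h = N_h/N and N = 8600:
  stratum Full-time: (3800/8600)²·2.8²/666 = 0.00229833
  stratum Part-time: (4800/8600)²·18.3²/320 = 0.326015
V̂(x̄_st) = 0.328313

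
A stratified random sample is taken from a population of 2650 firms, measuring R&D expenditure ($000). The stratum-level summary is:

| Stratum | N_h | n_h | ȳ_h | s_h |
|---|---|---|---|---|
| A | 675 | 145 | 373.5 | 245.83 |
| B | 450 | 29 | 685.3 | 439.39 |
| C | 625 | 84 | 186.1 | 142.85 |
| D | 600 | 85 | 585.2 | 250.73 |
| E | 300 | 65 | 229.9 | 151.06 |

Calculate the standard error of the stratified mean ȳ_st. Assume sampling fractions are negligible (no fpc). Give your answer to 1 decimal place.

SE(ȳ_st) ≈ 16.6

V̂(ȳ_st) = Σ W_h² s_h²/n_h, with W_h = N_h/N and N = 2650:
  stratum A: (675/2650)²·245.83²/145 = 27.0407
  stratum B: (450/2650)²·439.39²/29 = 191.971
  stratum C: (625/2650)²·142.85²/84 = 13.5129
  stratum D: (600/2650)²·250.73²/85 = 37.9144
  stratum E: (300/2650)²·151.06²/65 = 4.49921
V̂(ȳ_st) = 274.938
SE(ȳ_st) = √274.938 = 16.5813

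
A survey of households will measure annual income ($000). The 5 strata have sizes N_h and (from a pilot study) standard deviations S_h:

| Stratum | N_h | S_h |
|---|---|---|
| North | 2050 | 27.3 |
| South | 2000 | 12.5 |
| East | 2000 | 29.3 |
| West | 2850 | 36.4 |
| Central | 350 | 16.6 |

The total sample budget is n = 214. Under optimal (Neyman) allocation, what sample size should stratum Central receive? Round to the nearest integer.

5

Neyman allocation: n_h = n · N_h S_h / Σ N_i S_i, with n = 214.
  stratum North: N_h·S_h = 2050·27.3 = 55965.00
  stratum South: N_h·S_h = 2000·12.5 = 25000.00
  stratum East: N_h·S_h = 2000·29.3 = 58600.00
  stratum West: N_h·S_h = 2850·36.4 = 103740.00
  stratum Central: N_h·S_h = 350·16.6 = 5810.00
Σ N_h S_h = 249115.00
n for stratum Central = 214·5810.00/249115.00 = 4.991 → 5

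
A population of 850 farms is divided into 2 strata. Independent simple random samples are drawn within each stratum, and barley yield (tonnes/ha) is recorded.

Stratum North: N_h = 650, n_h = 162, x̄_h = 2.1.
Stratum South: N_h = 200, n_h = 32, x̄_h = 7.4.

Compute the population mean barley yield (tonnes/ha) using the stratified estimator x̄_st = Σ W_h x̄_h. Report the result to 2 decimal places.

x̄_st ≈ 3.35

N = Σ N_h = 850. Stratum weights W_h = N_h/N.
x̄_st = (650·2.1 + 200·7.4) / 850 = 3.3471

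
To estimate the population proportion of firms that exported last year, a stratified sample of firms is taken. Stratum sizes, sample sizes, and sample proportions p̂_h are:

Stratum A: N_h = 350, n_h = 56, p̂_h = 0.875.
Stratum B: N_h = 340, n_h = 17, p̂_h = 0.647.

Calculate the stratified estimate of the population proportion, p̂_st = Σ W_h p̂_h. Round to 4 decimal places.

N = 690; stratum weights W_h = N_h/N.
p̂_st = Σ W_h p̂_h = (350·0.875 + 340·0.647)/690 = 0.76265

p̂_st ≈ 0.7627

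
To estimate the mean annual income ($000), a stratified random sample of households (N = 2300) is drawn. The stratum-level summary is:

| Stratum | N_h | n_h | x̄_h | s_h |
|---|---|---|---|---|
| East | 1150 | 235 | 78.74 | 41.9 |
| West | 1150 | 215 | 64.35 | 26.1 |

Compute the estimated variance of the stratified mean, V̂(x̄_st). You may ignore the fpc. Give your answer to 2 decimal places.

V̂(x̄_st) ≈ 2.66

V̂(x̄_st) = Σ W_h² s_h²/n_h, with W_h = N_h/N and N = 2300:
  stratum East: (1150/2300)²·41.9²/235 = 1.86767
  stratum West: (1150/2300)²·26.1²/215 = 0.792105
V̂(x̄_st) = 2.65977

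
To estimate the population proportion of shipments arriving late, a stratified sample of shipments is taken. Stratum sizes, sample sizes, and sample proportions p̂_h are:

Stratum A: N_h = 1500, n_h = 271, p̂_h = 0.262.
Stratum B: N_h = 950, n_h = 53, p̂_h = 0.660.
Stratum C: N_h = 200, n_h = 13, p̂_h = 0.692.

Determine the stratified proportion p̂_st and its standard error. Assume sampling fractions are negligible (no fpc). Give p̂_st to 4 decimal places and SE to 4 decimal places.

N = 2650; stratum weights W_h = N_h/N.
p̂_st = Σ W_h p̂_h = (1500·0.262 + 950·0.660 + 200·0.692)/2650 = 0.43713
V̂(p̂_st) = Σ W_h² p̂_h(1−p̂_h)/(n_h−1):
  stratum A: (1500/2650)²·0.262·0.738/270 = 0.000229448
  stratum B: (950/2650)²·0.660·0.340/52 = 0.000554594
  stratum C: (200/2650)²·0.692·0.308/12 = 0.000101168
V̂(p̂_st) = 0.00088521; SE = √V̂ = 0.0297525

p̂_st ≈ 0.4371, SE ≈ 0.0298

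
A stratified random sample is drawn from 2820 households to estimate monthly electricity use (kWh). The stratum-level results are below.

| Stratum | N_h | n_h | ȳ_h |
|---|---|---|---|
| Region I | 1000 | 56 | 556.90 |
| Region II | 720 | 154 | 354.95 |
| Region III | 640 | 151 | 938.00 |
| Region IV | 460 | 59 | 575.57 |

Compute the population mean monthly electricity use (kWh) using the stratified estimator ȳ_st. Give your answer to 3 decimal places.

ȳ_st ≈ 594.875

N = Σ N_h = 2820. Stratum weights W_h = N_h/N.
ȳ_st = (1000·556.90 + 720·354.95 + 640·938.00 + 460·575.57) / 2820 = 594.87454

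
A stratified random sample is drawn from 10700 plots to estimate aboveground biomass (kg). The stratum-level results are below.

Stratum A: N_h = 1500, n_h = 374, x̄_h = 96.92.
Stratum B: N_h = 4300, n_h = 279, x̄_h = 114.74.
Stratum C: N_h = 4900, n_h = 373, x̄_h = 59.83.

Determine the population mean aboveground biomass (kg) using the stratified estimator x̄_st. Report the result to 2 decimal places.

x̄_st ≈ 87.10

N = Σ N_h = 10700. Stratum weights W_h = N_h/N.
x̄_st = (1500·96.92 + 4300·114.74 + 4900·59.83) / 10700 = 87.0962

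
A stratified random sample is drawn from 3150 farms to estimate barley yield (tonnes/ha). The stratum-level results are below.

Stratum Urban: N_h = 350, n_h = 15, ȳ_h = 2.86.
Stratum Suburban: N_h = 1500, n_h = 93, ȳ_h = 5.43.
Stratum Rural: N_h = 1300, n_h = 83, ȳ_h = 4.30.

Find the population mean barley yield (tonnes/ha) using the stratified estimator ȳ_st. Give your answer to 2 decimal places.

N = Σ N_h = 3150. Stratum weights W_h = N_h/N.
ȳ_st = (350·2.86 + 1500·5.43 + 1300·4.30) / 3150 = 4.6781

ȳ_st ≈ 4.68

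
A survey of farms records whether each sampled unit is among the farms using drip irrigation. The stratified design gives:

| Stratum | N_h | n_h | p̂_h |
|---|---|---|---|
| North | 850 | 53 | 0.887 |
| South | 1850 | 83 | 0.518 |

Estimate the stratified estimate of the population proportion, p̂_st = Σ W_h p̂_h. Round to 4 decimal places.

p̂_st ≈ 0.6342

N = 2700; stratum weights W_h = N_h/N.
p̂_st = Σ W_h p̂_h = (850·0.887 + 1850·0.518)/2700 = 0.63417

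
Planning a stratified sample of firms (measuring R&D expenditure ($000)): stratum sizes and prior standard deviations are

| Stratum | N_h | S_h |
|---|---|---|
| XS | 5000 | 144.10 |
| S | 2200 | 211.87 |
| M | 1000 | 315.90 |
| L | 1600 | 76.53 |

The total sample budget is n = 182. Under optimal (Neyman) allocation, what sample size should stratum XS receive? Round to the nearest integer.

81

Neyman allocation: n_h = n · N_h S_h / Σ N_i S_i, with n = 182.
  stratum XS: N_h·S_h = 5000·144.10 = 720500.00
  stratum S: N_h·S_h = 2200·211.87 = 466114.00
  stratum M: N_h·S_h = 1000·315.90 = 315900.00
  stratum L: N_h·S_h = 1600·76.53 = 122448.00
Σ N_h S_h = 1624962.00
n for stratum XS = 182·720500.00/1624962.00 = 80.698 → 81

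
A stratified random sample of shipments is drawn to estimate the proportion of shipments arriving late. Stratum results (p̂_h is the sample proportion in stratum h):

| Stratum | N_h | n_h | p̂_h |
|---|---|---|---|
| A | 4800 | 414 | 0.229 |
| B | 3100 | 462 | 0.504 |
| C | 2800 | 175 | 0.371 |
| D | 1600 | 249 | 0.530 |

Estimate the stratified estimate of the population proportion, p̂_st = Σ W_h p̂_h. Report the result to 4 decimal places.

p̂_st ≈ 0.3698

N = 12300; stratum weights W_h = N_h/N.
p̂_st = Σ W_h p̂_h = (4800·0.229 + 3100·0.504 + 2800·0.371 + 1600·0.530)/12300 = 0.36979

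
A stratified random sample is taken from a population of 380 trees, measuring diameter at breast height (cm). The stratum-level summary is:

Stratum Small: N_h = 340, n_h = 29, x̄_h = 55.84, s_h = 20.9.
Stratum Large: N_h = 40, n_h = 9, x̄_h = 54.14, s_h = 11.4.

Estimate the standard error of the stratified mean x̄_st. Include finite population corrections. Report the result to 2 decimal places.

V̂(x̄_st) = Σ W_h² (1 − n_h/N_h) s_h²/n_h, with W_h = N_h/N and N = 380:
  stratum Small: (340/380)²·(1 − 29/340)·20.9²/29 = 11.0298
  stratum Large: (40/380)²·(1 − 9/40)·11.4²/9 = 0.124
V̂(x̄_st) = 11.1538
SE(x̄_st) = √11.1538 = 3.33973

SE(x̄_st) ≈ 3.34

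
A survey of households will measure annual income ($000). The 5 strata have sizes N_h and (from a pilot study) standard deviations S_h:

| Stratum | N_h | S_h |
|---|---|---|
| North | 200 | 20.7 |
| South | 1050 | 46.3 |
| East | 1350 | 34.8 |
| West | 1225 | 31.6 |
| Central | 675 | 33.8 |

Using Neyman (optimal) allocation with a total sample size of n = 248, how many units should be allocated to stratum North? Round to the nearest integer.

Neyman allocation: n_h = n · N_h S_h / Σ N_i S_i, with n = 248.
  stratum North: N_h·S_h = 200·20.7 = 4140.00
  stratum South: N_h·S_h = 1050·46.3 = 48615.00
  stratum East: N_h·S_h = 1350·34.8 = 46980.00
  stratum West: N_h·S_h = 1225·31.6 = 38710.00
  stratum Central: N_h·S_h = 675·33.8 = 22815.00
Σ N_h S_h = 161260.00
n for stratum North = 248·4140.00/161260.00 = 6.367 → 6

6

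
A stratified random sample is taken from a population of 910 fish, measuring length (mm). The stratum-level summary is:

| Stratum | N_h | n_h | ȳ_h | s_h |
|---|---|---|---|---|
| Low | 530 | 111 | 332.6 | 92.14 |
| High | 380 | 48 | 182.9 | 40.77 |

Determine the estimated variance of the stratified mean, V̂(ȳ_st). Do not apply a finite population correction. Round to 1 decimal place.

V̂(ȳ_st) = Σ W_h² s_h²/n_h, with W_h = N_h/N and N = 910:
  stratum Low: (530/910)²·92.14²/111 = 25.9443
  stratum High: (380/910)²·40.77²/48 = 6.03844
V̂(ȳ_st) = 31.9828

V̂(ȳ_st) ≈ 32.0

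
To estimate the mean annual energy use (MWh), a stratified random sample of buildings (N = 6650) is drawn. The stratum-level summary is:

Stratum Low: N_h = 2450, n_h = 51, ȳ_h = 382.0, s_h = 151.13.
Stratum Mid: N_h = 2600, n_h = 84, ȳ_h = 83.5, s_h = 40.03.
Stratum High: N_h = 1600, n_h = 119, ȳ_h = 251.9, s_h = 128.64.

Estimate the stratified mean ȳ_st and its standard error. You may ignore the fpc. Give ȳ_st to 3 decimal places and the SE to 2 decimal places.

ȳ_st = Σ W_h ȳ_h = (2450·382.0 + 2600·83.5 + 1600·251.9)/6650 = 233.99098
V̂(ȳ_st) = Σ W_h² s_h²/n_h, with W_h = N_h/N and N = 6650:
  stratum Low: (2450/6650)²·151.13²/51 = 60.7883
  stratum Mid: (2600/6650)²·40.03²/84 = 2.91605
  stratum High: (1600/6650)²·128.64²/119 = 8.05011
V̂(ȳ_st) = 71.7545
SE(ȳ_st) = √71.7545 = 8.4708

ȳ_st ≈ 233.991, SE ≈ 8.47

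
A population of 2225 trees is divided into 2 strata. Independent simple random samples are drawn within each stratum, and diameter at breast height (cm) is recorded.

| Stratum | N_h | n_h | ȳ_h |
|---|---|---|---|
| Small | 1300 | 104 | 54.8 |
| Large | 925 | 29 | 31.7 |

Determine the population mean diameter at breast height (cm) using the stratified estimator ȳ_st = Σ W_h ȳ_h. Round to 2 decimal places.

N = Σ N_h = 2225. Stratum weights W_h = N_h/N.
ȳ_st = (1300·54.8 + 925·31.7) / 2225 = 45.1966

ȳ_st ≈ 45.20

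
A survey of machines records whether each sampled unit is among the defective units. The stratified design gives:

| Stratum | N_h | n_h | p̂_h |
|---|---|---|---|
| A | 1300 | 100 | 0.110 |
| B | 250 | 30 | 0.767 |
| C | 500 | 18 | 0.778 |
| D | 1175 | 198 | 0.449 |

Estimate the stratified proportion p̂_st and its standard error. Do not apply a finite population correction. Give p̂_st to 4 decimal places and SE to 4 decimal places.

N = 3225; stratum weights W_h = N_h/N.
p̂_st = Σ W_h p̂_h = (1300·0.110 + 250·0.767 + 500·0.778 + 1175·0.449)/3225 = 0.38801
V̂(p̂_st) = Σ W_h² p̂_h(1−p̂_h)/(n_h−1):
  stratum A: (1300/3225)²·0.110·0.890/99 = 0.000160685
  stratum B: (250/3225)²·0.767·0.233/29 = 3.70317e-05
  stratum C: (500/3225)²·0.778·0.222/17 = 0.00024421
  stratum D: (1175/3225)²·0.449·0.551/197 = 0.000166705
V̂(p̂_st) = 0.000608632; SE = √V̂ = 0.0246705

p̂_st ≈ 0.3880, SE ≈ 0.0247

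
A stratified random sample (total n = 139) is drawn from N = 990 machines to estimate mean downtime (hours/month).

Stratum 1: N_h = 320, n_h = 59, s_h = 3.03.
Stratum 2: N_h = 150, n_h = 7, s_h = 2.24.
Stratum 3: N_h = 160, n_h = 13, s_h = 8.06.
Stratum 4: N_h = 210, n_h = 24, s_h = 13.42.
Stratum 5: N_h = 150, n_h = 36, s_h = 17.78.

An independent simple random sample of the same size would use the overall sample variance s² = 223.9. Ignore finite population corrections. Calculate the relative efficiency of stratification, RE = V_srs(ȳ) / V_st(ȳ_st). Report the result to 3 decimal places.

V̂(ȳ_st) = Σ W_h² s_h²/n_h, with W_h = N_h/N and N = 990:
  stratum 1: (320/990)²·3.03²/59 = 0.0162578
  stratum 2: (150/990)²·2.24²/7 = 0.0164555
  stratum 3: (160/990)²·8.06²/13 = 0.130526
  stratum 4: (210/990)²·13.42²/24 = 0.337646
  stratum 5: (150/990)²·17.78²/36 = 0.201592
V_st = 0.702477
V_srs = s²/n = 223.9/139 = 1.61079
Relative efficiency = V_srs / V_st = 1.61079/0.702477 = 2.2930

RE ≈ 2.293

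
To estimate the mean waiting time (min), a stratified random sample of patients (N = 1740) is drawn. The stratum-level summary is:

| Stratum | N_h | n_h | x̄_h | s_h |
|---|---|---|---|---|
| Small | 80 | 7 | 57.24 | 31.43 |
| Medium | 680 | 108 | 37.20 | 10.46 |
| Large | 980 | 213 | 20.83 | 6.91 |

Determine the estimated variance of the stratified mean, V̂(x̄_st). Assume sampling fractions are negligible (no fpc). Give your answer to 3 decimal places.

V̂(x̄_st) ≈ 0.524

V̂(x̄_st) = Σ W_h² s_h²/n_h, with W_h = N_h/N and N = 1740:
  stratum Small: (80/1740)²·31.43²/7 = 0.298313
  stratum Medium: (680/1740)²·10.46²/108 = 0.154724
  stratum Large: (980/1740)²·6.91²/213 = 0.0711099
V̂(x̄_st) = 0.524147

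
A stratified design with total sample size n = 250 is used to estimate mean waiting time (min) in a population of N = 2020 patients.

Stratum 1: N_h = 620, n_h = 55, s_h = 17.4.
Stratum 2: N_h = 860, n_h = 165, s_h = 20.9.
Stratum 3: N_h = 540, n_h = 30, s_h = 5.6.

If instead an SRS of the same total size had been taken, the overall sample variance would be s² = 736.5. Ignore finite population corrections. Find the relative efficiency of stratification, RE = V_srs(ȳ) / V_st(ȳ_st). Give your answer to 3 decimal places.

V̂(ȳ_st) = Σ W_h² s_h²/n_h, with W_h = N_h/N and N = 2020:
  stratum 1: (620/2020)²·17.4²/55 = 0.518581
  stratum 2: (860/2020)²·20.9²/165 = 0.479847
  stratum 3: (540/2020)²·5.6²/30 = 0.0747033
V_st = 1.07313
V_srs = s²/n = 736.5/250 = 2.946
Relative efficiency = V_srs / V_st = 2.946/1.07313 = 2.7452

RE ≈ 2.745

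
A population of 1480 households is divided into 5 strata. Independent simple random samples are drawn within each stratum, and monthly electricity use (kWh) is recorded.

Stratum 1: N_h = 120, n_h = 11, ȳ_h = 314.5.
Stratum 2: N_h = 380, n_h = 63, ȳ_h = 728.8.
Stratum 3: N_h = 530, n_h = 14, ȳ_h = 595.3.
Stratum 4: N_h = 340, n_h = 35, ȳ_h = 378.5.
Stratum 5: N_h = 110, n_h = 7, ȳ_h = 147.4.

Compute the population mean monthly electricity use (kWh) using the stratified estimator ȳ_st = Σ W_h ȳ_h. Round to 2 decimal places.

N = Σ N_h = 1480. Stratum weights W_h = N_h/N.
ȳ_st = (120·314.5 + 380·728.8 + 530·595.3 + 340·378.5 + 110·147.4) / 1480 = 523.7142

ȳ_st ≈ 523.71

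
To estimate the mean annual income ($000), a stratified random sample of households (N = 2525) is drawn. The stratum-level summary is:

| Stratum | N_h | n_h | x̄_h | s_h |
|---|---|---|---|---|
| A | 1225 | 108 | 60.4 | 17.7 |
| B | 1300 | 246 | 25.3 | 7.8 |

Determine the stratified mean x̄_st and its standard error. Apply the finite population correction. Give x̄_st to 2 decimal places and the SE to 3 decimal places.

x̄_st = Σ W_h x̄_h = (1225·60.4 + 1300·25.3)/2525 = 42.32871
V̂(x̄_st) = Σ W_h² (1 − n_h/N_h) s_h²/n_h, with W_h = N_h/N and N = 2525:
  stratum A: (1225/2525)²·(1 − 108/1225)·17.7²/108 = 0.622572
  stratum B: (1300/2525)²·(1 − 246/1300)·7.8²/246 = 0.0531515
V̂(x̄_st) = 0.675723
SE(x̄_st) = √0.675723 = 0.822024

x̄_st ≈ 42.33, SE ≈ 0.822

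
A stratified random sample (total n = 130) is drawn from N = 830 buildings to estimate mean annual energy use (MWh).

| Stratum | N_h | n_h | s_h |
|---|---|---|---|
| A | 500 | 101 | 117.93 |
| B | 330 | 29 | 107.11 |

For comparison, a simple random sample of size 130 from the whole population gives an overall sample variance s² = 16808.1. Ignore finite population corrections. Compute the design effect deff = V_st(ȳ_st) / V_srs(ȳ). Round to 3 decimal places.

deff ≈ 0.870

V̂(ȳ_st) = Σ W_h² s_h²/n_h, with W_h = N_h/N and N = 830:
  stratum A: (500/830)²·117.93²/101 = 49.9702
  stratum B: (330/830)²·107.11²/29 = 62.5365
V_st = 112.507
V_srs = s²/n = 16808.1/130 = 129.293
deff = V_st / V_srs = 112.507/129.293 = 0.8702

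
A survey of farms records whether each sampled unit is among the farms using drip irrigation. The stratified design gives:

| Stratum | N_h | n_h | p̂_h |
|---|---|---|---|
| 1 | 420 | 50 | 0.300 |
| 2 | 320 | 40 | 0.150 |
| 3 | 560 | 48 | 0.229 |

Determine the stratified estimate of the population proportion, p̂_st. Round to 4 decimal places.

N = 1300; stratum weights W_h = N_h/N.
p̂_st = Σ W_h p̂_h = (420·0.300 + 320·0.150 + 560·0.229)/1300 = 0.23249

p̂_st ≈ 0.2325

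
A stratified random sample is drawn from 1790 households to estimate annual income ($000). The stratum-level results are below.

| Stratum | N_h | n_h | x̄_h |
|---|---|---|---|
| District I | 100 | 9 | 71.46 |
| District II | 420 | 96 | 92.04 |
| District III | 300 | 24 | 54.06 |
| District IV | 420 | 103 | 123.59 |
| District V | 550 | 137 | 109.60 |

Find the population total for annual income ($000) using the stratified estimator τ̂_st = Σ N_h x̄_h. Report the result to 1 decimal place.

τ̂_st ≈ 174208.6

τ̂_st = Σ N_h x̄_h = 100·71.46 + 420·92.04 + 300·54.06 + 420·123.59 + 550·109.60 = 174208.6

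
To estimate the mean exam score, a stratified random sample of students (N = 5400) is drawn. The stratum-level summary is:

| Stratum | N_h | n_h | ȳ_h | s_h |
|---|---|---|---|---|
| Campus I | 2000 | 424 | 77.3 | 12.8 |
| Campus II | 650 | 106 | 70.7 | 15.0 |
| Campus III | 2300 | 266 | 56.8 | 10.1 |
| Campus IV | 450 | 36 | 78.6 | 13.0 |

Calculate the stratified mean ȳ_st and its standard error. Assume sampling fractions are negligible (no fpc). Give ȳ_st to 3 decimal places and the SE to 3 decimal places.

ȳ_st ≈ 67.882, SE ≈ 0.431

ȳ_st = Σ W_h ȳ_h = (2000·77.3 + 650·70.7 + 2300·56.8 + 450·78.6)/5400 = 67.88241
V̂(ȳ_st) = Σ W_h² s_h²/n_h, with W_h = N_h/N and N = 5400:
  stratum Campus I: (2000/5400)²·12.8²/424 = 0.0530062
  stratum Campus II: (650/5400)²·15.0²/106 = 0.030755
  stratum Campus III: (2300/5400)²·10.1²/266 = 0.0695712
  stratum Campus IV: (450/5400)²·13.0²/36 = 0.0326003
V̂(ȳ_st) = 0.185933
SE(ȳ_st) = √0.185933 = 0.431199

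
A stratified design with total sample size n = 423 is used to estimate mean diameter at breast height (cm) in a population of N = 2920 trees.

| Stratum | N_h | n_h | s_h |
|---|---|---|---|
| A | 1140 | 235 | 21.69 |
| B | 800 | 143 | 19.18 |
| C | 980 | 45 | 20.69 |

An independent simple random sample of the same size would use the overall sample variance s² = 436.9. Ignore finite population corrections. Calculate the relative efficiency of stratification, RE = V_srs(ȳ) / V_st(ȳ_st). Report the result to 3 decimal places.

V̂(ȳ_st) = Σ W_h² s_h²/n_h, with W_h = N_h/N and N = 2920:
  stratum A: (1140/2920)²·21.69²/235 = 0.305137
  stratum B: (800/2920)²·19.18²/143 = 0.193097
  stratum C: (980/2920)²·20.69²/45 = 1.07151
V_st = 1.56974
V_srs = s²/n = 436.9/423 = 1.03286
Relative efficiency = V_srs / V_st = 1.03286/1.56974 = 0.6580

RE ≈ 0.658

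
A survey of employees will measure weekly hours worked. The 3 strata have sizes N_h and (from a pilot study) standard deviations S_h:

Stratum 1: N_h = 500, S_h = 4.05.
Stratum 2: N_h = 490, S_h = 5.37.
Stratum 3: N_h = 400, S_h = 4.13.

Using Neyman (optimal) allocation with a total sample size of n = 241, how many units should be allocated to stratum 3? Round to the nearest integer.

Neyman allocation: n_h = n · N_h S_h / Σ N_i S_i, with n = 241.
  stratum 1: N_h·S_h = 500·4.05 = 2025.00
  stratum 2: N_h·S_h = 490·5.37 = 2631.30
  stratum 3: N_h·S_h = 400·4.13 = 1652.00
Σ N_h S_h = 6308.30
n for stratum 3 = 241·1652.00/6308.30 = 63.112 → 63

63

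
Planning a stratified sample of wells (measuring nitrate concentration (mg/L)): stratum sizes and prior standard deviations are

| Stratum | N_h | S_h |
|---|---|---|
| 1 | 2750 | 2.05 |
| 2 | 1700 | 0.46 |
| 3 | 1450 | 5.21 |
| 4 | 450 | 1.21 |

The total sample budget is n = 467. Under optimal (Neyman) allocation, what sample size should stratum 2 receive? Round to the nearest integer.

25

Neyman allocation: n_h = n · N_h S_h / Σ N_i S_i, with n = 467.
  stratum 1: N_h·S_h = 2750·2.05 = 5637.50
  stratum 2: N_h·S_h = 1700·0.46 = 782.00
  stratum 3: N_h·S_h = 1450·5.21 = 7554.50
  stratum 4: N_h·S_h = 450·1.21 = 544.50
Σ N_h S_h = 14518.50
n for stratum 2 = 467·782.00/14518.50 = 25.154 → 25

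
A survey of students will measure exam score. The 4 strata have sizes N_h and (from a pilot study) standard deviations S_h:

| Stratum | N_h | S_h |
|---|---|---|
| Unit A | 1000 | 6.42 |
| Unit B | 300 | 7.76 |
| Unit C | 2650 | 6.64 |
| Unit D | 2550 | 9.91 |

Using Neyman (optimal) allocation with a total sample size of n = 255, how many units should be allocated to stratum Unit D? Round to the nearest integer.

125

Neyman allocation: n_h = n · N_h S_h / Σ N_i S_i, with n = 255.
  stratum Unit A: N_h·S_h = 1000·6.42 = 6420.00
  stratum Unit B: N_h·S_h = 300·7.76 = 2328.00
  stratum Unit C: N_h·S_h = 2650·6.64 = 17596.00
  stratum Unit D: N_h·S_h = 2550·9.91 = 25270.50
Σ N_h S_h = 51614.50
n for stratum Unit D = 255·25270.50/51614.50 = 124.848 → 125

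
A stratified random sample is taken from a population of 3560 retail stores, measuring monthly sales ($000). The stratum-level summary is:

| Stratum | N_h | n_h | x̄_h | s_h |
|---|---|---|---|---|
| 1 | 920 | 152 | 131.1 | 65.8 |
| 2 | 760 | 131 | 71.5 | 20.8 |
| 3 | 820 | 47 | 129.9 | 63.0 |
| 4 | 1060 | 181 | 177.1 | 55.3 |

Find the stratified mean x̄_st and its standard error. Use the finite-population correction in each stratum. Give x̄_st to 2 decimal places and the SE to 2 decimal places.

x̄_st = Σ W_h x̄_h = (920·131.1 + 760·71.5 + 820·129.9 + 1060·177.1)/3560 = 131.79663
V̂(x̄_st) = Σ W_h² (1 − n_h/N_h) s_h²/n_h, with W_h = N_h/N and N = 3560:
  stratum 1: (920/3560)²·(1 − 152/920)·65.8²/152 = 1.58802
  stratum 2: (760/3560)²·(1 − 131/760)·20.8²/131 = 0.124572
  stratum 3: (820/3560)²·(1 − 47/820)·63.0²/47 = 4.22354
  stratum 4: (1060/3560)²·(1 − 181/1060)·55.3²/181 = 1.24213
V̂(x̄_st) = 7.17826
SE(x̄_st) = √7.17826 = 2.67923

x̄_st ≈ 131.80, SE ≈ 2.68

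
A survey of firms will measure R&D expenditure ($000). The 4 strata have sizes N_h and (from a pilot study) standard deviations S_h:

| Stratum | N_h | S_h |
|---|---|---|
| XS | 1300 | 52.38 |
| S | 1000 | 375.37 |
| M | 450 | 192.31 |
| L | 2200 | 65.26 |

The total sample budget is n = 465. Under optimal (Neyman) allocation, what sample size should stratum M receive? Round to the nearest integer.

Neyman allocation: n_h = n · N_h S_h / Σ N_i S_i, with n = 465.
  stratum XS: N_h·S_h = 1300·52.38 = 68094.00
  stratum S: N_h·S_h = 1000·375.37 = 375370.00
  stratum M: N_h·S_h = 450·192.31 = 86539.50
  stratum L: N_h·S_h = 2200·65.26 = 143572.00
Σ N_h S_h = 673575.50
n for stratum M = 465·86539.50/673575.50 = 59.742 → 60

60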